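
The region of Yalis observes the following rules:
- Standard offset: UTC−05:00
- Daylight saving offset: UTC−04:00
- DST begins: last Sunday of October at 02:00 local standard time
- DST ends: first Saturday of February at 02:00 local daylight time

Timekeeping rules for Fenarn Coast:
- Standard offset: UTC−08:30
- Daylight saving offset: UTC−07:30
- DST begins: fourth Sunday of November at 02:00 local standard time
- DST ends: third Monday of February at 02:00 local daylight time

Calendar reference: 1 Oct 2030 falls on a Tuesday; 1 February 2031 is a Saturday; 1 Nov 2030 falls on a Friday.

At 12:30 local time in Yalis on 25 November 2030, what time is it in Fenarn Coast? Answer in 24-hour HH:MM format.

1 October 2030 is a Tuesday, so Sundays fall on 6, 13, 20, 27; the last is October 27.
1 February 2031 is a Saturday, so the first Saturday is February 1.
25 November 2030 falls between 27 October 2030 and 1 February 2031, so daylight saving is in effect and Yalis is at UTC−04:00.
12:30 Yalis + 4h = 16:30 UTC.
1 November 2030 is a Friday, so the first Sunday is November 3 and the fourth is November 24.
1 February 2031 is a Saturday, so the first Monday is February 3 and the third is February 17.
At the standard offset (UTC−08:30), 16:30 UTC − 8h30m = 08:00 Fenarn Coast standard time.
The standard-time date in Fenarn Coast, 25 November 2030, lies within the daylight-saving period (24 November 2030 – 17 February 2031), so Fenarn Coast is on daylight time, UTC−07:30.
16:30 UTC − 7h30m = 09:00 Fenarn Coast.

09:00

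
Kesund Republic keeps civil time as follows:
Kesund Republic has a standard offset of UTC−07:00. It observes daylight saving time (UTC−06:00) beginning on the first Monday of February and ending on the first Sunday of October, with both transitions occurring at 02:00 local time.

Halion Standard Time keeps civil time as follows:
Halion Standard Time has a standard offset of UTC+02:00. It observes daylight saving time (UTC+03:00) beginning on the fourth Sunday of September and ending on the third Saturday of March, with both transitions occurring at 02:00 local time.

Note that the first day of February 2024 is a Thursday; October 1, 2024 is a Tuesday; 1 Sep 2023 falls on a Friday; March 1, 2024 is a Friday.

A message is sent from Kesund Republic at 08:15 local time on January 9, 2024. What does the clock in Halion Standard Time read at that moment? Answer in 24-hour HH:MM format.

18:15

1 February 2024 is a Thursday, so the first Monday is February 5.
1 October 2024 is a Tuesday, so the first Sunday is October 6.
January 9, 2024 is outside the daylight-saving period (5 February – 6 October), so Kesund Republic is on standard time, UTC−07:00.
08:15 Kesund Republic + 7h = 15:15 UTC.
1 September 2023 is a Friday, so the first Sunday is September 3 and the fourth is September 24.
1 March 2024 is a Friday, so the first Saturday is March 2 and the third is March 16.
At the standard offset (UTC+02:00), 15:15 UTC + 2h = 17:15 Halion Standard Time standard time.
The standard-time date in Halion Standard Time, January 9, 2024, lies within the daylight-saving period (24 September 2023 – 16 March 2024), so Halion Standard Time is on daylight time, UTC+03:00.
15:15 UTC + 3h = 18:15 Halion Standard Time.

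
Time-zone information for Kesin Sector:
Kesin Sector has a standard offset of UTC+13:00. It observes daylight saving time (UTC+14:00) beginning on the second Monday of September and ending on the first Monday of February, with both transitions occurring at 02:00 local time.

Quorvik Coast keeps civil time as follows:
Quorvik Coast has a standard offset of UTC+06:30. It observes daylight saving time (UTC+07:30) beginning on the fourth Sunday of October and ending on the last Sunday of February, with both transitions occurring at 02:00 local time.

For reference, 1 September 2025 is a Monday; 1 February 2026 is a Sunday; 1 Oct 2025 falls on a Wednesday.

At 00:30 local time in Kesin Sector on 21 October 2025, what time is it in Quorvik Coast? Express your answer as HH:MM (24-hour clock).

1 September 2025 is a Monday, so the first Monday is September 1 and the second is September 8.
1 February 2026 is a Sunday, so the first Monday is February 2.
21 October 2025 lies within the daylight-saving period (8 September 2025 – 2 February 2026), so Kesin Sector is on daylight time, UTC+14:00.
00:30 Kesin Sector − 14h = 10:30 UTC (rolling into the previous day, 20 October 2025).
1 October 2025 is a Wednesday, so the first Sunday is October 5 and the fourth is October 26.
1 February 2026 is a Sunday, so Sundays fall on 1, 8, 15, 22; the last is February 22.
At the standard offset (UTC+06:30), 10:30 UTC + 6h30m = 17:00 Quorvik Coast standard time.
Daylight saving runs 26 October 2025 – 22 February 2026; the standard-time date in Quorvik Coast, 20 October 2025, is outside that window, so Quorvik Coast is on standard time at UTC+06:30.
10:30 UTC + 6h30m = 17:00 Quorvik Coast.

17:00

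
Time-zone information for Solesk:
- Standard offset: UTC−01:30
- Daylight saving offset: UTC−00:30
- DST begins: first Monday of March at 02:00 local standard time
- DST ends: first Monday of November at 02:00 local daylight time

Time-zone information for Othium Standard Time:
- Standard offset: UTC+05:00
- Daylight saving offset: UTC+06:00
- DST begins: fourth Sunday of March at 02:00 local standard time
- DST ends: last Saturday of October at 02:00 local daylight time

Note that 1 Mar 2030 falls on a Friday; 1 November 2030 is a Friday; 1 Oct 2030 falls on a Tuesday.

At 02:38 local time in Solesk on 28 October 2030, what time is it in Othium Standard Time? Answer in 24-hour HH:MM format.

1 March 2030 is a Friday, so the first Monday is March 4.
1 November 2030 is a Friday, so the first Monday is November 4.
28 October 2030 falls between 4 March and 4 November, so daylight saving is in effect and Solesk is at UTC−00:30.
02:38 Solesk + 0h30m = 03:08 UTC.
1 March 2030 is a Friday, so the first Sunday is March 3 and the fourth is March 24.
1 October 2030 is a Tuesday, so Saturdays fall on 5, 12, 19, 26; the last is October 26.
At the standard offset (UTC+05:00), 03:08 UTC + 5h = 08:08 Othium Standard Time standard time.
The standard-time date in Othium Standard Time, 28 October 2030, does not fall between 24 March and 26 October, so daylight saving is not in effect and Othium Standard Time is at UTC+05:00.
03:08 UTC + 5h = 08:08 Othium Standard Time.

08:08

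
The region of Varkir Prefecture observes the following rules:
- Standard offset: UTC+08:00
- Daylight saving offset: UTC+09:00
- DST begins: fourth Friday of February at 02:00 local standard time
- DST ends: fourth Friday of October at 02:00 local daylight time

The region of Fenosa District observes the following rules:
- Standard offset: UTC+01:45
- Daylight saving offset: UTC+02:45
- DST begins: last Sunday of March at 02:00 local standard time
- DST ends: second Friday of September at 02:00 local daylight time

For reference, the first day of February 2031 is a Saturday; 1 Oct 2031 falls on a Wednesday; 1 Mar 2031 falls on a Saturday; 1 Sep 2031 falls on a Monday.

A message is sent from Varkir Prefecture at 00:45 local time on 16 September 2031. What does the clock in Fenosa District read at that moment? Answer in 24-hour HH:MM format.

17:30

1 February 2031 is a Saturday, so the first Friday is February 7 and the fourth is February 28.
1 October 2031 is a Wednesday, so the first Friday is October 3 and the fourth is October 24.
16 September 2031 falls between 28 February and 24 October, so daylight saving is in effect and Varkir Prefecture is at UTC+09:00.
00:45 Varkir Prefecture − 9h = 15:45 UTC (rolling into the previous day, 15 September 2031).
1 March 2031 is a Saturday, so Sundays fall on 2, 9, 16, 23, 30; the last is March 30.
1 September 2031 is a Monday, so the first Friday is September 5 and the second is September 12.
At the standard offset (UTC+01:45), 15:45 UTC + 1h45m = 17:30 Fenosa District standard time.
The standard-time date in Fenosa District, 15 September 2031, is outside the daylight-saving period (30 March – 12 September), so Fenosa District is on standard time, UTC+01:45.
15:45 UTC + 1h45m = 17:30 Fenosa District.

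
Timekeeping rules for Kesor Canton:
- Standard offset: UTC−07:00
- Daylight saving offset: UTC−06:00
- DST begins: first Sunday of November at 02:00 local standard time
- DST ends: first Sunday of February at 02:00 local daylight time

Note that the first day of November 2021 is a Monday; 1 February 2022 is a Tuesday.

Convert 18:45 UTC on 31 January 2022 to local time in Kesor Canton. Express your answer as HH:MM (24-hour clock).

1 November 2021 is a Monday, so the first Sunday is November 7.
1 February 2022 is a Tuesday, so the first Sunday is February 6.
At the standard offset (UTC−07:00), 18:45 UTC − 7h = 11:45 Kesor Canton standard time.
Daylight saving runs 7 November 2021 – 6 February 2022; the standard-time date in Kesor Canton, 31 January 2022, is inside that window, so Kesor Canton is at UTC−06:00.
18:45 UTC − 6h = 12:45 local.

12:45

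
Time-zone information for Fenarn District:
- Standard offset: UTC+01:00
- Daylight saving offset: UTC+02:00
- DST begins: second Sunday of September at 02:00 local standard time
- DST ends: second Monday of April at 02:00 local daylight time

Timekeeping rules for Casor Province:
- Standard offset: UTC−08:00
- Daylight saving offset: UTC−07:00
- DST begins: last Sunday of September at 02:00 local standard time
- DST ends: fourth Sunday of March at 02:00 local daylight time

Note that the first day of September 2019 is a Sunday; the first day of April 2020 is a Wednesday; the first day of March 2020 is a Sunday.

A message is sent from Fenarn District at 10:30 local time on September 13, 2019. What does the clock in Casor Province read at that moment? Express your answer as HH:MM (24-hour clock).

1 September 2019 is a Sunday, so the first Sunday is September 1 and the second is September 8.
1 April 2020 is a Wednesday, so the first Monday is April 6 and the second is April 13.
Daylight saving runs 8 September 2019 – 13 April 2020; September 13, 2019 is inside that window, so Fenarn District is at UTC+02:00.
10:30 Fenarn District − 2h = 08:30 UTC.
1 September 2019 is a Sunday, so Sundays fall on 1, 8, 15, 22, 29; the last is September 29.
1 March 2020 is a Sunday, so the first Sunday is March 1 and the fourth is March 22.
At the standard offset (UTC−08:00), 08:30 UTC − 8h = 00:30 Casor Province standard time.
The standard-time date in Casor Province, September 13, 2019, does not fall between 29 September 2019 and 22 March 2020, so daylight saving is not in effect and Casor Province is at UTC−08:00.
08:30 UTC − 8h = 00:30 Casor Province.

00:30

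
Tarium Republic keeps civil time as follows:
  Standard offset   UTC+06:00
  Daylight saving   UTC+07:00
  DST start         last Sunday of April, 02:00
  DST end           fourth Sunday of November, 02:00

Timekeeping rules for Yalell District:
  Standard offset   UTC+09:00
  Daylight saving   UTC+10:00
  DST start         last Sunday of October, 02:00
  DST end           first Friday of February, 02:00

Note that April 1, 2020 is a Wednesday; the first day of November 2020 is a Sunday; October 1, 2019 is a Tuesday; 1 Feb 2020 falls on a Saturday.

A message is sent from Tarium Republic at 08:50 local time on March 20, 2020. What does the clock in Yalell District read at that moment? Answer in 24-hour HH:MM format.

1 April 2020 is a Wednesday, so Sundays fall on 5, 12, 19, 26; the last is April 26.
1 November 2020 is a Sunday, so the first Sunday is November 1 and the fourth is November 22.
March 20, 2020 is outside the daylight-saving period (26 April – 22 November), so Tarium Republic is on standard time, UTC+06:00.
08:50 Tarium Republic − 6h = 02:50 UTC.
1 October 2019 is a Tuesday, so Sundays fall on 6, 13, 20, 27; the last is October 27.
1 February 2020 is a Saturday, so the first Friday is February 7.
At the standard offset (UTC+09:00), 02:50 UTC + 9h = 11:50 Yalell District standard time.
The standard-time date in Yalell District, March 20, 2020, is outside the daylight-saving period (27 October 2019 – 7 February 2020), so Yalell District is on standard time, UTC+09:00.
02:50 UTC + 9h = 11:50 Yalell District.

11:50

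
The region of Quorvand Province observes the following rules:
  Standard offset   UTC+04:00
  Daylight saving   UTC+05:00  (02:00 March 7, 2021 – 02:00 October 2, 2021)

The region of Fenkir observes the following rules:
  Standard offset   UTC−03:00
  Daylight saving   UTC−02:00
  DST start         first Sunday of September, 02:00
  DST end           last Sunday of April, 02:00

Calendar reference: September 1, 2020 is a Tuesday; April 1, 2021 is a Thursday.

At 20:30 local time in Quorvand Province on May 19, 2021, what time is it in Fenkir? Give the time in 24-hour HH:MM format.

Daylight saving runs 7 March – 2 October; May 19, 2021 is inside that window, so Quorvand Province is at UTC+05:00.
20:30 Quorvand Province − 5h = 15:30 UTC.
1 September 2020 is a Tuesday, so the first Sunday is September 6.
1 April 2021 is a Thursday, so Sundays fall on 4, 11, 18, 25; the last is April 25.
At the standard offset (UTC−03:00), 15:30 UTC − 3h = 12:30 Fenkir standard time.
The standard-time date in Fenkir, May 19, 2021, does not fall between 6 September 2020 and 25 April 2021, so daylight saving is not in effect and Fenkir is at UTC−03:00.
15:30 UTC − 3h = 12:30 Fenkir.

12:30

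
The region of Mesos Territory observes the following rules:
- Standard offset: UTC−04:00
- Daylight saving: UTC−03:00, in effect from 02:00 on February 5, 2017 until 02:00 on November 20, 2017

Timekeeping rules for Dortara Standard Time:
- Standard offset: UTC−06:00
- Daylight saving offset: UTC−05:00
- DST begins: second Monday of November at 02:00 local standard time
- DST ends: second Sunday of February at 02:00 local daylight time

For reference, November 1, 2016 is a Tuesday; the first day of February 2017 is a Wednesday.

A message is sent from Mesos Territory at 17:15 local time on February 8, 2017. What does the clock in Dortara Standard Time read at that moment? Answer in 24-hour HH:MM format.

February 8, 2017 lies within the daylight-saving period (5 February – 20 November), so Mesos Territory is on daylight time, UTC−03:00.
17:15 Mesos Territory + 3h = 20:15 UTC.
1 November 2016 is a Tuesday, so the first Monday is November 7 and the second is November 14.
1 February 2017 is a Wednesday, so the first Sunday is February 5 and the second is February 12.
At the standard offset (UTC−06:00), 20:15 UTC − 6h = 14:15 Dortara Standard Time standard time.
The standard-time date in Dortara Standard Time, February 8, 2017, falls between 14 November 2016 and 12 February 2017, so daylight saving is in effect and Dortara Standard Time is at UTC−05:00.
20:15 UTC − 5h = 15:15 Dortara Standard Time.

15:15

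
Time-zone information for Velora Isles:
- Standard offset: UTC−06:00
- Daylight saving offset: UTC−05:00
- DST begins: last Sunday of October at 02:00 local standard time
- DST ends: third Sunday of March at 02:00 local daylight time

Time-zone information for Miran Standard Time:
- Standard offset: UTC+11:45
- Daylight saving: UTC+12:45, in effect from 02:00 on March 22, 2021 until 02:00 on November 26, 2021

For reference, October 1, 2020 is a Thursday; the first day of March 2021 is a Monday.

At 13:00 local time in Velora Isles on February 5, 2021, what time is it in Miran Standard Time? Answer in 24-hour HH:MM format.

05:45

1 October 2020 is a Thursday, so Sundays fall on 4, 11, 18, 25; the last is October 25.
1 March 2021 is a Monday, so the first Sunday is March 7 and the third is March 21.
February 5, 2021 falls between 25 October 2020 and 21 March 2021, so daylight saving is in effect and Velora Isles is at UTC−05:00.
13:00 Velora Isles + 5h = 18:00 UTC.
At the standard offset (UTC+11:45), 18:00 UTC + 11h45m = 05:45 Miran Standard Time standard time (rolling into the next day, 6 February 2021).
Daylight saving runs 22 March – 26 November; the standard-time date in Miran Standard Time, February 6, 2021, is outside that window, so Miran Standard Time is on standard time at UTC+11:45.
18:00 UTC + 11h45m = 05:45 Miran Standard Time (rolling into the next day, 6 February 2021).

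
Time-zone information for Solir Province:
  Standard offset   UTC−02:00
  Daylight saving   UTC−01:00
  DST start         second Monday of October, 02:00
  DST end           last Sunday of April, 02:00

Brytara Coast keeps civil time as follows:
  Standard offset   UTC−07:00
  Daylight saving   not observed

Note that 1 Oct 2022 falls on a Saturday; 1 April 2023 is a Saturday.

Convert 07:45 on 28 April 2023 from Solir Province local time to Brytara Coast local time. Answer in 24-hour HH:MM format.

01:45

1 October 2022 is a Saturday, so the first Monday is October 3 and the second is October 10.
1 April 2023 is a Saturday, so Sundays fall on 2, 9, 16, 23, 30; the last is April 30.
Daylight saving runs 10 October 2022 – 30 April 2023; 28 April 2023 is inside that window, so Solir Province is at UTC−01:00.
07:45 Solir Province + 1h = 08:45 UTC.
Brytara Coast stays on UTC−07:00 all year.
08:45 UTC − 7h = 01:45 Brytara Coast.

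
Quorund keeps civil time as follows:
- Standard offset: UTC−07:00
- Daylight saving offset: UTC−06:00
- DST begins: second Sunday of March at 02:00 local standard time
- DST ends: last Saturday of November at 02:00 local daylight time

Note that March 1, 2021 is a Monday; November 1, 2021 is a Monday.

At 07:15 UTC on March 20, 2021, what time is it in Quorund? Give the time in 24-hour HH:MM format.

01:15

1 March 2021 is a Monday, so the first Sunday is March 7 and the second is March 14.
1 November 2021 is a Monday, so Saturdays fall on 6, 13, 20, 27; the last is November 27.
At the standard offset (UTC−07:00), 07:15 UTC − 7h = 00:15 Quorund standard time.
Daylight saving runs 14 March – 27 November; the standard-time date in Quorund, March 20, 2021, is inside that window, so Quorund is at UTC−06:00.
07:15 UTC − 6h = 01:15 local.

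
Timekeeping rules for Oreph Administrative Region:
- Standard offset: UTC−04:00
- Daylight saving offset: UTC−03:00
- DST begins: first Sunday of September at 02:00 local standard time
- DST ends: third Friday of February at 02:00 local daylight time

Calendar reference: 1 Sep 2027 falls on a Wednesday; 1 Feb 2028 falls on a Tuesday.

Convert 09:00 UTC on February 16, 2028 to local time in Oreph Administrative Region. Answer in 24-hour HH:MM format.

06:00

1 September 2027 is a Wednesday, so the first Sunday is September 5.
1 February 2028 is a Tuesday, so the first Friday is February 4 and the third is February 18.
At the standard offset (UTC−04:00), 09:00 UTC − 4h = 05:00 Oreph Administrative Region standard time.
Daylight saving runs 5 September 2027 – 18 February 2028; the standard-time date in Oreph Administrative Region, February 16, 2028, is inside that window, so Oreph Administrative Region is at UTC−03:00.
09:00 UTC − 3h = 06:00 local.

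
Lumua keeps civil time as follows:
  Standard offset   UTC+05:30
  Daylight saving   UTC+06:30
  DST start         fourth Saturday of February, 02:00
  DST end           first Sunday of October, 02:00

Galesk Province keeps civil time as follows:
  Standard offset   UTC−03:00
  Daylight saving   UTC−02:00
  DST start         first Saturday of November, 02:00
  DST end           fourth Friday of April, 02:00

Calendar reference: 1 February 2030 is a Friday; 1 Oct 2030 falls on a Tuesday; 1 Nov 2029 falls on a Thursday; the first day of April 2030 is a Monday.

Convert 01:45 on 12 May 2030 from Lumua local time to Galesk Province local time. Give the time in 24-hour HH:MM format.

16:15

1 February 2030 is a Friday, so the first Saturday is February 2 and the fourth is February 23.
1 October 2030 is a Tuesday, so the first Sunday is October 6.
Daylight saving runs 23 February – 6 October; 12 May 2030 is inside that window, so Lumua is at UTC+06:30.
01:45 Lumua − 6h30m = 19:15 UTC (rolling into the previous day, 11 May 2030).
1 November 2029 is a Thursday, so the first Saturday is November 3.
1 April 2030 is a Monday, so the first Friday is April 5 and the fourth is April 26.
At the standard offset (UTC−03:00), 19:15 UTC − 3h = 16:15 Galesk Province standard time.
The standard-time date in Galesk Province, 11 May 2030, is outside the daylight-saving period (3 November 2029 – 26 April 2030), so Galesk Province is on standard time, UTC−03:00.
19:15 UTC − 3h = 16:15 Galesk Province.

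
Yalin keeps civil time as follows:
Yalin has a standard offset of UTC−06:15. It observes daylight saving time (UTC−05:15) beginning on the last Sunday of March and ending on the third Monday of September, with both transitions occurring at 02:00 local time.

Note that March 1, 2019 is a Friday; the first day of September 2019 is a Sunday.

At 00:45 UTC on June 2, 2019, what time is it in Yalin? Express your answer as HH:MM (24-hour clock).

19:30

1 March 2019 is a Friday, so Sundays fall on 3, 10, 17, 24, 31; the last is March 31.
1 September 2019 is a Sunday, so the first Monday is September 2 and the third is September 16.
At the standard offset (UTC−06:15), 00:45 UTC − 6h15m = 18:30 Yalin standard time (rolling into the previous day, 1 June 2019).
The standard-time date in Yalin, June 1, 2019, falls between 31 March and 16 September, so daylight saving is in effect and Yalin is at UTC−05:15.
00:45 UTC − 5h15m = 19:30 local (rolling into the previous day, 1 June 2019).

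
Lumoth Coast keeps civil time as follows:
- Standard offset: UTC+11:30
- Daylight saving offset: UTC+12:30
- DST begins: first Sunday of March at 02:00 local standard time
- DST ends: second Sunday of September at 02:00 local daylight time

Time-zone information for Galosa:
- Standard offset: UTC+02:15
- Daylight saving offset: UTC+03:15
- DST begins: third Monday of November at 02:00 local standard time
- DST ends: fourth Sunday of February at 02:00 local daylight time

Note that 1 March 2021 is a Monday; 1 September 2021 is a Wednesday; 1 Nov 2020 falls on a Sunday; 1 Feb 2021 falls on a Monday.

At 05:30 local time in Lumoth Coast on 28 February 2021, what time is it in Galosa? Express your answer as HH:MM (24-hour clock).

1 March 2021 is a Monday, so the first Sunday is March 7.
1 September 2021 is a Wednesday, so the first Sunday is September 5 and the second is September 12.
28 February 2021 does not fall between 7 March and 12 September, so daylight saving is not in effect and Lumoth Coast is at UTC+11:30.
05:30 Lumoth Coast − 11h30m = 18:00 UTC (rolling into the previous day, 27 February 2021).
1 November 2020 is a Sunday, so the first Monday is November 2 and the third is November 16.
1 February 2021 is a Monday, so the first Sunday is February 7 and the fourth is February 28.
At the standard offset (UTC+02:15), 18:00 UTC + 2h15m = 20:15 Galosa standard time.
The standard-time date in Galosa, 27 February 2021, falls between 16 November 2020 and 28 February 2021, so daylight saving is in effect and Galosa is at UTC+03:15.
18:00 UTC + 3h15m = 21:15 Galosa.

21:15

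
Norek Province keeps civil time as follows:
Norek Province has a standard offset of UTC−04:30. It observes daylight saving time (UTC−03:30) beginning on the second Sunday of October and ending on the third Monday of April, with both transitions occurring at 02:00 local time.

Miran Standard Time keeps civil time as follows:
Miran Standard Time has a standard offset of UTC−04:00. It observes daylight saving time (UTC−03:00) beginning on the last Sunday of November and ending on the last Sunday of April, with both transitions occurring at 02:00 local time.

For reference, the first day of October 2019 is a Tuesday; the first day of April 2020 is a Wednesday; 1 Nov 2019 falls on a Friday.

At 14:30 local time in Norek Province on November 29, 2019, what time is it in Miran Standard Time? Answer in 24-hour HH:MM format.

1 October 2019 is a Tuesday, so the first Sunday is October 6 and the second is October 13.
1 April 2020 is a Wednesday, so the first Monday is April 6 and the third is April 20.
November 29, 2019 falls between 13 October 2019 and 20 April 2020, so daylight saving is in effect and Norek Province is at UTC−03:30.
14:30 Norek Province + 3h30m = 18:00 UTC.
1 November 2019 is a Friday, so Sundays fall on 3, 10, 17, 24; the last is November 24.
1 April 2020 is a Wednesday, so Sundays fall on 5, 12, 19, 26; the last is April 26.
At the standard offset (UTC−04:00), 18:00 UTC − 4h = 14:00 Miran Standard Time standard time.
The standard-time date in Miran Standard Time, November 29, 2019, falls between 24 November 2019 and 26 April 2020, so daylight saving is in effect and Miran Standard Time is at UTC−03:00.
18:00 UTC − 3h = 15:00 Miran Standard Time.

15:00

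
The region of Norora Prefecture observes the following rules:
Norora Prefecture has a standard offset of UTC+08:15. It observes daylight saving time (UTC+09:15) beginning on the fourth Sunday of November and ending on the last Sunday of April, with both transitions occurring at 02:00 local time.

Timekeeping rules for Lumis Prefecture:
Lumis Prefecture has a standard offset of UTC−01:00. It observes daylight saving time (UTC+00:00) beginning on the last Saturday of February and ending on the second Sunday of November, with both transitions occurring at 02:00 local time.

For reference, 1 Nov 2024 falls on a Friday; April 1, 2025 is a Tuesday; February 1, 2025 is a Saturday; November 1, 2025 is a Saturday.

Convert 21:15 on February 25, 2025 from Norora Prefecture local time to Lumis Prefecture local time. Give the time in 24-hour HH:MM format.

1 November 2024 is a Friday, so the first Sunday is November 3 and the fourth is November 24.
1 April 2025 is a Tuesday, so Sundays fall on 6, 13, 20, 27; the last is April 27.
Daylight saving runs 24 November 2024 – 27 April 2025; February 25, 2025 is inside that window, so Norora Prefecture is at UTC+09:15.
21:15 Norora Prefecture − 9h15m = 12:00 UTC.
1 February 2025 is a Saturday, so Saturdays fall on 1, 8, 15, 22; the last is February 22.
1 November 2025 is a Saturday, so the first Sunday is November 2 and the second is November 9.
At the standard offset (UTC−01:00), 12:00 UTC − 1h = 11:00 Lumis Prefecture standard time.
Daylight saving runs 22 February – 9 November; the standard-time date in Lumis Prefecture, February 25, 2025, is inside that window, so Lumis Prefecture is at UTC+00:00.
12:00 UTC + 0h = 12:00 Lumis Prefecture.

12:00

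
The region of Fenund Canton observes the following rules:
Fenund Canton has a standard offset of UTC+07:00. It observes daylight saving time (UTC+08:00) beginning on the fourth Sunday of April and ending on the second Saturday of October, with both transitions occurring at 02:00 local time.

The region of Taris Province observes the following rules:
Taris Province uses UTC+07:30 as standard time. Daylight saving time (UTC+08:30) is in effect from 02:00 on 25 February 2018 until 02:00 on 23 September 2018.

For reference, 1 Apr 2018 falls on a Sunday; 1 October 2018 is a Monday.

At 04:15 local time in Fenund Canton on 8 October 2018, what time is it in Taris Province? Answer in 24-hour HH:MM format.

1 April 2018 is a Sunday, so the first Sunday is April 1 and the fourth is April 22.
1 October 2018 is a Monday, so the first Saturday is October 6 and the second is October 13.
8 October 2018 lies within the daylight-saving period (22 April – 13 October), so Fenund Canton is on daylight time, UTC+08:00.
04:15 Fenund Canton − 8h = 20:15 UTC (rolling into the previous day, 7 October 2018).
At the standard offset (UTC+07:30), 20:15 UTC + 7h30m = 03:45 Taris Province standard time (rolling into the next day, 8 October 2018).
The standard-time date in Taris Province, 8 October 2018, does not fall between 25 February and 23 September, so daylight saving is not in effect and Taris Province is at UTC+07:30.
20:15 UTC + 7h30m = 03:45 Taris Province (rolling into the next day, 8 October 2018).

03:45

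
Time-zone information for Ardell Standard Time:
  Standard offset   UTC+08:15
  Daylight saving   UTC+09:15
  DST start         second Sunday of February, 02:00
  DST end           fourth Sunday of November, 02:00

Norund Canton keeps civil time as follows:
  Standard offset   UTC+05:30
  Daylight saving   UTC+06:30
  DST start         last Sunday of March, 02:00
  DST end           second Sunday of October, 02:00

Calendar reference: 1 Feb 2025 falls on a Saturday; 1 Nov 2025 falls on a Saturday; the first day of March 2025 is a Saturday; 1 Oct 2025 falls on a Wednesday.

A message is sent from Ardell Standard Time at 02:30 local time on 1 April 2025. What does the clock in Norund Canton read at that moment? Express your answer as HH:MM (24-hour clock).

23:45

1 February 2025 is a Saturday, so the first Sunday is February 2 and the second is February 9.
1 November 2025 is a Saturday, so the first Sunday is November 2 and the fourth is November 23.
Daylight saving runs 9 February – 23 November; 1 April 2025 is inside that window, so Ardell Standard Time is at UTC+09:15.
02:30 Ardell Standard Time − 9h15m = 17:15 UTC (rolling into the previous day, 31 March 2025).
1 March 2025 is a Saturday, so Sundays fall on 2, 9, 16, 23, 30; the last is March 30.
1 October 2025 is a Wednesday, so the first Sunday is October 5 and the second is October 12.
At the standard offset (UTC+05:30), 17:15 UTC + 5h30m = 22:45 Norund Canton standard time.
The standard-time date in Norund Canton, 31 March 2025, falls between 30 March and 12 October, so daylight saving is in effect and Norund Canton is at UTC+06:30.
17:15 UTC + 6h30m = 23:45 Norund Canton.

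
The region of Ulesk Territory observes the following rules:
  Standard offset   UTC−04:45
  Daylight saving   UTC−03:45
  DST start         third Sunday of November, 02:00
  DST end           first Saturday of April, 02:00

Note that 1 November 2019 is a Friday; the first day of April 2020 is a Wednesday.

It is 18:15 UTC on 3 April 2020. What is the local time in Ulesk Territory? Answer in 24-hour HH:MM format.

1 November 2019 is a Friday, so the first Sunday is November 3 and the third is November 17.
1 April 2020 is a Wednesday, so the first Saturday is April 4.
At the standard offset (UTC−04:45), 18:15 UTC − 4h45m = 13:30 Ulesk Territory standard time.
Daylight saving runs 17 November 2019 – 4 April 2020; the standard-time date in Ulesk Territory, 3 April 2020, is inside that window, so Ulesk Territory is at UTC−03:45.
18:15 UTC − 3h45m = 14:30 local.

14:30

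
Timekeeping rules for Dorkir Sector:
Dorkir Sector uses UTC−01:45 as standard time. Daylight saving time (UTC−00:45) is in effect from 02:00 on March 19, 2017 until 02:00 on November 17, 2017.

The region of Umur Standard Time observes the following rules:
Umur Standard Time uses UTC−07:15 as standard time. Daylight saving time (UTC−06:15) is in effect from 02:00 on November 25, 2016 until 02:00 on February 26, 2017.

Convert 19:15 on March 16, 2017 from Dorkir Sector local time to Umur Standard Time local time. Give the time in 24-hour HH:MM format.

March 16, 2017 does not fall between 19 March and 17 November, so daylight saving is not in effect and Dorkir Sector is at UTC−01:45.
19:15 Dorkir Sector + 1h45m = 21:00 UTC.
At the standard offset (UTC−07:15), 21:00 UTC − 7h15m = 13:45 Umur Standard Time standard time.
The standard-time date in Umur Standard Time, March 16, 2017, does not fall between 25 November 2016 and 26 February 2017, so daylight saving is not in effect and Umur Standard Time is at UTC−07:15.
21:00 UTC − 7h15m = 13:45 Umur Standard Time.

13:45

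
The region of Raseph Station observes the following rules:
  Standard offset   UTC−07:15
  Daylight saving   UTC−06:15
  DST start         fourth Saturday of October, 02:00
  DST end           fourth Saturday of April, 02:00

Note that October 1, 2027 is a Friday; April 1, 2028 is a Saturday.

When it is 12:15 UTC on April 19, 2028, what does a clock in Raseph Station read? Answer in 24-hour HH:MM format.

06:00

1 October 2027 is a Friday, so the first Saturday is October 2 and the fourth is October 23.
1 April 2028 is a Saturday, so the first Saturday is April 1 and the fourth is April 22.
At the standard offset (UTC−07:15), 12:15 UTC − 7h15m = 05:00 Raseph Station standard time.
Daylight saving runs 23 October 2027 – 22 April 2028; the standard-time date in Raseph Station, April 19, 2028, is inside that window, so Raseph Station is at UTC−06:15.
12:15 UTC − 6h15m = 06:00 local.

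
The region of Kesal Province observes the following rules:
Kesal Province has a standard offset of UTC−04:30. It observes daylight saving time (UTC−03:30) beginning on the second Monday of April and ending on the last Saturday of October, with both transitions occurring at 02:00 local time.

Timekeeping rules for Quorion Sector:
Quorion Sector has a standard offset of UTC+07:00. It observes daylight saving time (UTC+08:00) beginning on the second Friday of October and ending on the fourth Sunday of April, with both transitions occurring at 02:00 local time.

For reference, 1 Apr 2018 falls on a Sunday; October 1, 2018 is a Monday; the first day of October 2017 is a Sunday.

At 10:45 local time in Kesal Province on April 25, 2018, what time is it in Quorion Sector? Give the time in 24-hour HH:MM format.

1 April 2018 is a Sunday, so the first Monday is April 2 and the second is April 9.
1 October 2018 is a Monday, so Saturdays fall on 6, 13, 20, 27; the last is October 27.
April 25, 2018 lies within the daylight-saving period (9 April – 27 October), so Kesal Province is on daylight time, UTC−03:30.
10:45 Kesal Province + 3h30m = 14:15 UTC.
1 October 2017 is a Sunday, so the first Friday is October 6 and the second is October 13.
1 April 2018 is a Sunday, so the first Sunday is April 1 and the fourth is April 22.
At the standard offset (UTC+07:00), 14:15 UTC + 7h = 21:15 Quorion Sector standard time.
Daylight saving runs 13 October 2017 – 22 April 2018; the standard-time date in Quorion Sector, April 25, 2018, is outside that window, so Quorion Sector is on standard time at UTC+07:00.
14:15 UTC + 7h = 21:15 Quorion Sector.

21:15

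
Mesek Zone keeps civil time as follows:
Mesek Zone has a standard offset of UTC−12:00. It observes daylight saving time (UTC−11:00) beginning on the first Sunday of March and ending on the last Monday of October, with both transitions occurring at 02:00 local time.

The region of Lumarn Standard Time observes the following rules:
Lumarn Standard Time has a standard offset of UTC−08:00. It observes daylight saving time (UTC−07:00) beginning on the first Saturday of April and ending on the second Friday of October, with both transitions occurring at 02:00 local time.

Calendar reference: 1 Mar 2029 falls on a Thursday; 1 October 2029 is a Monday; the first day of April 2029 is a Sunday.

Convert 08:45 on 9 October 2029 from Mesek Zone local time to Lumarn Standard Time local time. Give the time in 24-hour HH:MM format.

1 March 2029 is a Thursday, so the first Sunday is March 4.
1 October 2029 is a Monday, so Mondays fall on 1, 8, 15, 22, 29; the last is October 29.
9 October 2029 lies within the daylight-saving period (4 March – 29 October), so Mesek Zone is on daylight time, UTC−11:00.
08:45 Mesek Zone + 11h = 19:45 UTC.
1 April 2029 is a Sunday, so the first Saturday is April 7.
1 October 2029 is a Monday, so the first Friday is October 5 and the second is October 12.
At the standard offset (UTC−08:00), 19:45 UTC − 8h = 11:45 Lumarn Standard Time standard time.
Daylight saving runs 7 April – 12 October; the standard-time date in Lumarn Standard Time, 9 October 2029, is inside that window, so Lumarn Standard Time is at UTC−07:00.
19:45 UTC − 7h = 12:45 Lumarn Standard Time.

12:45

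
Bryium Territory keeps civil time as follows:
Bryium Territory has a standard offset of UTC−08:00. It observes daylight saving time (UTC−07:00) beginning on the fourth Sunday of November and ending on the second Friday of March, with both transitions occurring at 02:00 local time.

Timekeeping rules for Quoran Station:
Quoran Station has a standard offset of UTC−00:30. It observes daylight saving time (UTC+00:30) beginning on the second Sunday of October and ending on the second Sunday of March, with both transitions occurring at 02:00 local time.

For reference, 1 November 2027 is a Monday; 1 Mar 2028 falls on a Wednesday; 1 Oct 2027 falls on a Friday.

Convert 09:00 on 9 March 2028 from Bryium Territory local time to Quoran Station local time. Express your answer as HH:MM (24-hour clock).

16:30

1 November 2027 is a Monday, so the first Sunday is November 7 and the fourth is November 28.
1 March 2028 is a Wednesday, so the first Friday is March 3 and the second is March 10.
Daylight saving runs 28 November 2027 – 10 March 2028; 9 March 2028 is inside that window, so Bryium Territory is at UTC−07:00.
09:00 Bryium Territory + 7h = 16:00 UTC.
1 October 2027 is a Friday, so the first Sunday is October 3 and the second is October 10.
1 March 2028 is a Wednesday, so the first Sunday is March 5 and the second is March 12.
At the standard offset (UTC−00:30), 16:00 UTC − 0h30m = 15:30 Quoran Station standard time.
The standard-time date in Quoran Station, 9 March 2028, falls between 10 October 2027 and 12 March 2028, so daylight saving is in effect and Quoran Station is at UTC+00:30.
16:00 UTC + 0h30m = 16:30 Quoran Station.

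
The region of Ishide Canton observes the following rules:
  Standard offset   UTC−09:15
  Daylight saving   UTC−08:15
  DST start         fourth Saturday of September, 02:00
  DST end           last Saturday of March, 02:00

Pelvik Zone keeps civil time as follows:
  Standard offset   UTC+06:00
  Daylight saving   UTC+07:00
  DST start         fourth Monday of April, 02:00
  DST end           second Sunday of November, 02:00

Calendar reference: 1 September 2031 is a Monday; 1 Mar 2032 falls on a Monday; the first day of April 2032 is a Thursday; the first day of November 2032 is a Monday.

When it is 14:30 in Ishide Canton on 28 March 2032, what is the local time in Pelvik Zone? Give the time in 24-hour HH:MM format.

1 September 2031 is a Monday, so the first Saturday is September 6 and the fourth is September 27.
1 March 2032 is a Monday, so Saturdays fall on 6, 13, 20, 27; the last is March 27.
28 March 2032 is outside the daylight-saving period (27 September 2031 – 27 March 2032), so Ishide Canton is on standard time, UTC−09:15.
14:30 Ishide Canton + 9h15m = 23:45 UTC.
1 April 2032 is a Thursday, so the first Monday is April 5 and the fourth is April 26.
1 November 2032 is a Monday, so the first Sunday is November 7 and the second is November 14.
At the standard offset (UTC+06:00), 23:45 UTC + 6h = 05:45 Pelvik Zone standard time (rolling into the next day, 29 March 2032).
Daylight saving runs 26 April – 14 November; the standard-time date in Pelvik Zone, 29 March 2032, is outside that window, so Pelvik Zone is on standard time at UTC+06:00.
23:45 UTC + 6h = 05:45 Pelvik Zone (rolling into the next day, 29 March 2032).

05:45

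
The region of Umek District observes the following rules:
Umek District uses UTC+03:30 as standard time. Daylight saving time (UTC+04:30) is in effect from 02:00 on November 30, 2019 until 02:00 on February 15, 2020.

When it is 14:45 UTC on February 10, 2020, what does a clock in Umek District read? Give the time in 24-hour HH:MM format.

19:15

At the standard offset (UTC+03:30), 14:45 UTC + 3h30m = 18:15 Umek District standard time.
The standard-time date in Umek District, February 10, 2020, falls between 30 November 2019 and 15 February 2020, so daylight saving is in effect and Umek District is at UTC+04:30.
14:45 UTC + 4h30m = 19:15 local.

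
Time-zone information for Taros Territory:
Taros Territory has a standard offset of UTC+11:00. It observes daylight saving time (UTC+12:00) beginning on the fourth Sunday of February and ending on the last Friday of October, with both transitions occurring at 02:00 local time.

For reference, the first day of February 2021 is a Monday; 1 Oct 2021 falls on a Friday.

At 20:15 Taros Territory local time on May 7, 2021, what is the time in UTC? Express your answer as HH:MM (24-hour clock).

1 February 2021 is a Monday, so the first Sunday is February 7 and the fourth is February 28.
1 October 2021 is a Friday, so Fridays fall on 1, 8, 15, 22, 29; the last is October 29.
Daylight saving runs 28 February – 29 October; May 7, 2021 is inside that window, so Taros Territory is at UTC+12:00.
20:15 local − 12h = 08:15 UTC.

08:15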